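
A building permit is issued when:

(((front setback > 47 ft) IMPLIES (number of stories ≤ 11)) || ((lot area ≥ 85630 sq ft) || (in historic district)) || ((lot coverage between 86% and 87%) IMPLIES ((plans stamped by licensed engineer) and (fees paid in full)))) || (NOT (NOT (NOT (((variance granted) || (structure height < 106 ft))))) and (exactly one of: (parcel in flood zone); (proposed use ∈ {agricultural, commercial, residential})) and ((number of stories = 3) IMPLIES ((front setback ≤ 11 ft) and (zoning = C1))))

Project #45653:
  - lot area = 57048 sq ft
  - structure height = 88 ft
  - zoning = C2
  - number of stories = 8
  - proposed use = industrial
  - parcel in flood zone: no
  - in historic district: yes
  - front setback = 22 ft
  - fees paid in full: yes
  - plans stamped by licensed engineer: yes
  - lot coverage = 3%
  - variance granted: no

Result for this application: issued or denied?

Issued

Atomic conditions:
  front setback > 47 ft: 22 > 47 is false
  number of stories ≤ 11: 8 ≤ 11 is true
  lot area ≥ 85630 sq ft: 57048 ≥ 85630 is false
  in historic district: yes → true
  lot coverage between 86% and 87%: 3 in [86, 87] is false
  plans stamped by licensed engineer: yes → true
  fees paid in full: yes → true
  variance granted: no → false
  structure height < 106 ft: 88 < 106 is true
  parcel in flood zone: no → false
  proposed use ∈ {agricultural, commercial, residential}: industrial is not in the set → false
  number of stories = 3: 8 == 3 is false
  front setback ≤ 11 ft: 22 ≤ 11 is false
  zoning = C1: C2 == C1 is false
Combine:
[1.1] false → true (antecedent false ⇒ implication holds) = true
[1.2] false OR true = true
[1.3.2] true AND true = true
[1.3] false → true (antecedent false ⇒ implication holds) = true
[1] true OR true OR true = true
[2.1.1.1.1] false OR true = true
[2.1.1.1] NOT true = false
[2.1.1] NOT false = true
[2.1] NOT true = false
[2.2] exactly-one(false, false) = false
[2.3.2] false AND false = false
[2.3] false → false (antecedent false ⇒ implication holds) = true
[2] false AND false AND true = false
[root] true OR false = true
Overall: true → issued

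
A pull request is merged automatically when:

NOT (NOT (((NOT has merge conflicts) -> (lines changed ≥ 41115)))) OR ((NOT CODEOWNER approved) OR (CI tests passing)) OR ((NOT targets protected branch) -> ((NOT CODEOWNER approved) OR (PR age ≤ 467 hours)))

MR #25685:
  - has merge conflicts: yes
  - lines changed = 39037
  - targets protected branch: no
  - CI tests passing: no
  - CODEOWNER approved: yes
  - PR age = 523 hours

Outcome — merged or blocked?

Atomic conditions:
  NOT has merge conflicts: yes → false
  lines changed ≥ 41115: 39037 ≥ 41115 is false
  NOT CODEOWNER approved: yes → false
  CI tests passing: no → false
  NOT targets protected branch: no → true
  PR age ≤ 467 hours: 523 ≤ 467 is false
Combine:
[1.1.1] false → false (antecedent false ⇒ implication holds) = true
[1.1] NOT true = false
[1] NOT false = true
[2] false OR false = false
[3.2] false OR false = false
[3] true → false = false
[root] true OR false OR false = true
Overall: true → merged

Merged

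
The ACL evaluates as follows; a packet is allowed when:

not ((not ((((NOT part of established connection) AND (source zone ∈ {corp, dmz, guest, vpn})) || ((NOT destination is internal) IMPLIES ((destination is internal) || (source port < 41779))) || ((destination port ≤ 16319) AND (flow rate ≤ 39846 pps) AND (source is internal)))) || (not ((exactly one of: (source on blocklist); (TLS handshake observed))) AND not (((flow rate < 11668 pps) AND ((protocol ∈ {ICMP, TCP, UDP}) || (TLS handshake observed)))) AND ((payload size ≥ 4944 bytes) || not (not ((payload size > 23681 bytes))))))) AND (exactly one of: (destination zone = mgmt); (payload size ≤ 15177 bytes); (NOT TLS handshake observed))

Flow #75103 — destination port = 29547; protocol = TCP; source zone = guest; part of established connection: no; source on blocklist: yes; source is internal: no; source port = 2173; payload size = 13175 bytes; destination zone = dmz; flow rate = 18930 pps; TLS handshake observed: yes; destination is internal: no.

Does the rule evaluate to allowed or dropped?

Dropped

Atomic conditions:
  NOT part of established connection: no → true
  source zone ∈ {corp, dmz, guest, vpn}: guest is in the set → true
  NOT destination is internal: no → true
  destination is internal: no → false
  source port < 41779: 2173 < 41779 is true
  destination port ≤ 16319: 29547 ≤ 16319 is false
  flow rate ≤ 39846 pps: 18930 ≤ 39846 is true
  source is internal: no → false
  source on blocklist: yes → true
  TLS handshake observed: yes → true
  flow rate < 11668 pps: 18930 < 11668 is false
  protocol ∈ {ICMP, TCP, UDP}: TCP is in the set → true
  payload size ≥ 4944 bytes: 13175 ≥ 4944 is true
  payload size > 23681 bytes: 13175 > 23681 is false
  destination zone = mgmt: dmz == mgmt is false
  payload size ≤ 15177 bytes: 13175 ≤ 15177 is true
  NOT TLS handshake observed: yes → false
Combine:
[1.1.1.1.1] true AND true = true
[1.1.1.1.2.2] false OR true = true
[1.1.1.1.2] true → true = true
[1.1.1.1.3] false AND true AND false = false
[1.1.1.1] true OR true OR false = true
[1.1.1] NOT true = false
[1.1.2.1.1] exactly-one(true, true) = false
[1.1.2.1] NOT false = true
[1.1.2.2.1.2] true OR true = true
[1.1.2.2.1] false AND true = false
[1.1.2.2] NOT false = true
[1.1.2.3.2.1] NOT false = true
[1.1.2.3.2] NOT true = false
[1.1.2.3] true OR false = true
[1.1.2] true AND true AND true = true
[1.1] false OR true = true
[1] NOT true = false
[2] exactly-one(false, true, false) = true
[root] false AND true = false
Overall: false → dropped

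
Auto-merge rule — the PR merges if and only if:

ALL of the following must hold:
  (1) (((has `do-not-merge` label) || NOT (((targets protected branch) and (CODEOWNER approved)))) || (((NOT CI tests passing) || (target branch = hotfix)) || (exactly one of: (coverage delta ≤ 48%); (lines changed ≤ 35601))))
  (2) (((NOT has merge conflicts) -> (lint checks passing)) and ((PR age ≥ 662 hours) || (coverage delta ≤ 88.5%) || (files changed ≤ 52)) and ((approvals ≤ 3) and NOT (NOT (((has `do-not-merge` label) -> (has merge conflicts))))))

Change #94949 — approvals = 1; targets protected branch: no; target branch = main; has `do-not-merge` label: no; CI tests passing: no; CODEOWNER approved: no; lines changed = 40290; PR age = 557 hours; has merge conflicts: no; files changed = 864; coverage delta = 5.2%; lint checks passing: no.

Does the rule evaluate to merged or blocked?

Atomic conditions:
  has `do-not-merge` label: no → false
  targets protected branch: no → false
  CODEOWNER approved: no → false
  NOT CI tests passing: no → true
  target branch = hotfix: main == hotfix is false
  coverage delta ≤ 48%: 5.2 ≤ 48 is true
  lines changed ≤ 35601: 40290 ≤ 35601 is false
  NOT has merge conflicts: no → true
  lint checks passing: no → false
  PR age ≥ 662 hours: 557 ≥ 662 is false
  coverage delta ≤ 88.5%: 5.2 ≤ 88.5 is true
  files changed ≤ 52: 864 ≤ 52 is false
  approvals ≤ 3: 1 ≤ 3 is true
  has merge conflicts: no → false
Combine:
[1.1.2.1] false AND false = false
[1.1.2] NOT false = true
[1.1] false OR true = true
[1.2.1] true OR false = true
[1.2.2] exactly-one(true, false) = true
[1.2] true OR true = true
[1] true OR true = true
[2.1] true → false = false
[2.2] false OR true OR false = true
[2.3.2.1.1] false → false (antecedent false ⇒ implication holds) = true
[2.3.2.1] NOT true = false
[2.3.2] NOT false = true
[2.3] true AND true = true
[2] false AND true AND true = false
[root] true AND false = false
Overall: false → blocked

Blocked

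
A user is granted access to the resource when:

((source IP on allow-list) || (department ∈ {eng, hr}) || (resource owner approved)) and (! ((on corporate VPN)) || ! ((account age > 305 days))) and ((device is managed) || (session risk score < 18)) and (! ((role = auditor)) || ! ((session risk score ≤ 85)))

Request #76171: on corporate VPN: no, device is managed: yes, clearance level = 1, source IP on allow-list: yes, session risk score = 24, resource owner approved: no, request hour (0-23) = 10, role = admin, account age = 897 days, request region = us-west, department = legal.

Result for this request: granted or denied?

Granted

Atomic conditions:
  source IP on allow-list: yes → true
  department ∈ {eng, hr}: legal is not in the set → false
  resource owner approved: no → false
  on corporate VPN: no → false
  account age > 305 days: 897 > 305 is true
  device is managed: yes → true
  session risk score < 18: 24 < 18 is false
  role = auditor: admin == auditor is false
  session risk score ≤ 85: 24 ≤ 85 is true
Combine:
[1] true OR false OR false = true
[2.1] NOT false = true
[2.2] NOT true = false
[2] true OR false = true
[3] true OR false = true
[4.1] NOT false = true
[4.2] NOT true = false
[4] true OR false = true
[root] true AND true AND true AND true = true
Overall: true → granted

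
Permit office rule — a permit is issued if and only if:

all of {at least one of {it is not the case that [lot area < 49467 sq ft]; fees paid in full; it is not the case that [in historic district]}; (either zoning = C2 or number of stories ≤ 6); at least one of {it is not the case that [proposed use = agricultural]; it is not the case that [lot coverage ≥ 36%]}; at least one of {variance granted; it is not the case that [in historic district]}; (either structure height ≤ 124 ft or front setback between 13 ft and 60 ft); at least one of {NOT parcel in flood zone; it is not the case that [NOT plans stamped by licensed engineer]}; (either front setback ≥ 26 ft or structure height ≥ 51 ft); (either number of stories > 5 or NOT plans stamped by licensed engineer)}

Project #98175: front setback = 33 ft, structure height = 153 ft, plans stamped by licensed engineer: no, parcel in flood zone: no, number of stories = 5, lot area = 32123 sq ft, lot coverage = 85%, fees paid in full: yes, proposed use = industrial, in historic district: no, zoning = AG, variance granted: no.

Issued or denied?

Issued

Atomic conditions:
  lot area < 49467 sq ft: 32123 < 49467 is true
  fees paid in full: yes → true
  in historic district: no → false
  zoning = C2: AG == C2 is false
  number of stories ≤ 6: 5 ≤ 6 is true
  proposed use = agricultural: industrial == agricultural is false
  lot coverage ≥ 36%: 85 ≥ 36 is true
  variance granted: no → false
  structure height ≤ 124 ft: 153 ≤ 124 is false
  front setback between 13 ft and 60 ft: 33 in [13, 60] is true
  NOT parcel in flood zone: no → true
  NOT plans stamped by licensed engineer: no → true
  front setback ≥ 26 ft: 33 ≥ 26 is true
  structure height ≥ 51 ft: 153 ≥ 51 is true
  number of stories > 5: 5 > 5 is false
Combine:
[1.1] NOT true = false
[1.3] NOT false = true
[1] false OR true OR true = true
[2] false OR true = true
[3.1] NOT false = true
[3.2] NOT true = false
[3] true OR false = true
[4.2] NOT false = true
[4] false OR true = true
[5] false OR true = true
[6.2] NOT true = false
[6] true OR false = true
[7] true OR true = true
[8] false OR true = true
[root] true AND true AND true AND true AND true AND true AND true AND true = true
Overall: true → issued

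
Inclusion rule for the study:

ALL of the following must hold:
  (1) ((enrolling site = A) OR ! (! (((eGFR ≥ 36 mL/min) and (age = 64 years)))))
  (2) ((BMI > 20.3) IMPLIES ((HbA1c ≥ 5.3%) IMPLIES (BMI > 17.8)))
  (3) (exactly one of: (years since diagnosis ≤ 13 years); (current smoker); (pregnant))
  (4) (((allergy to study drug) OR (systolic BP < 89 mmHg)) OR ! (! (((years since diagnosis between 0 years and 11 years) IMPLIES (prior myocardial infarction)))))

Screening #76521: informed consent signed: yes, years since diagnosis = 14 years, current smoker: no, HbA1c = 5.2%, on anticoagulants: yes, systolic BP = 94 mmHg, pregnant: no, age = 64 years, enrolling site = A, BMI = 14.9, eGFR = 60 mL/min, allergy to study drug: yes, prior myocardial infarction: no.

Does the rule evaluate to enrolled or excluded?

Atomic conditions:
  enrolling site = A: A == A is true
  eGFR ≥ 36 mL/min: 60 ≥ 36 is true
  age = 64 years: 64 == 64 is true
  BMI > 20.3: 14.9 > 20.3 is false
  HbA1c ≥ 5.3%: 5.2 ≥ 5.3 is false
  BMI > 17.8: 14.9 > 17.8 is false
  years since diagnosis ≤ 13 years: 14 ≤ 13 is false
  current smoker: no → false
  pregnant: no → false
  allergy to study drug: yes → true
  systolic BP < 89 mmHg: 94 < 89 is false
  years since diagnosis between 0 years and 11 years: 14 in [0, 11] is false
  prior myocardial infarction: no → false
Combine:
[1.2.1.1] true AND true = true
[1.2.1] NOT true = false
[1.2] NOT false = true
[1] true OR true = true
[2.2] false → false (antecedent false ⇒ implication holds) = true
[2] false → true (antecedent false ⇒ implication holds) = true
[3] exactly-one(false, false, false) = false
[4.1] true OR false = true
[4.2.1.1] false → false (antecedent false ⇒ implication holds) = true
[4.2.1] NOT true = false
[4.2] NOT false = true
[4] true OR true = true
[root] true AND true AND false AND true = false
Overall: false → excluded

Excluded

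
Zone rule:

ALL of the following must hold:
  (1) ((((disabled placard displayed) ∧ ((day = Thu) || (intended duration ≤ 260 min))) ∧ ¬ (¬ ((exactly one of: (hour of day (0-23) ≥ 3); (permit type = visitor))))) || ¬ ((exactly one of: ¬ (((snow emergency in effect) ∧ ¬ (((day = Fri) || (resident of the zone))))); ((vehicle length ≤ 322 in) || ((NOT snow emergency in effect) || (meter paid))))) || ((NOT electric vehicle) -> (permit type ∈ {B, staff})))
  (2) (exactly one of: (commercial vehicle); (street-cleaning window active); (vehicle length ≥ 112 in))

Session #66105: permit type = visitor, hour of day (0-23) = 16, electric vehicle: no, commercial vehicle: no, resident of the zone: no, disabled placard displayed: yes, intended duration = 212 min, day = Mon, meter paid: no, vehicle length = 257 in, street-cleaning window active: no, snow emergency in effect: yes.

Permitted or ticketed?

Atomic conditions:
  disabled placard displayed: yes → true
  day = Thu: Mon == Thu is false
  intended duration ≤ 260 min: 212 ≤ 260 is true
  hour of day (0-23) ≥ 3: 16 ≥ 3 is true
  permit type = visitor: visitor == visitor is true
  snow emergency in effect: yes → true
  day = Fri: Mon == Fri is false
  resident of the zone: no → false
  vehicle length ≤ 322 in: 257 ≤ 322 is true
  NOT snow emergency in effect: yes → false
  meter paid: no → false
  NOT electric vehicle: no → true
  permit type ∈ {B, staff}: visitor is not in the set → false
  commercial vehicle: no → false
  street-cleaning window active: no → false
  vehicle length ≥ 112 in: 257 ≥ 112 is true
Combine:
[1.1.1.2] false OR true = true
[1.1.1] true AND true = true
[1.1.2.1.1] exactly-one(true, true) = false
[1.1.2.1] NOT false = true
[1.1.2] NOT true = false
[1.1] true AND false = false
[1.2.1.1.1.2.1] false OR false = false
[1.2.1.1.1.2] NOT false = true
[1.2.1.1.1] true AND true = true
[1.2.1.1] NOT true = false
[1.2.1.2.2] false OR false = false
[1.2.1.2] true OR false = true
[1.2.1] exactly-one(false, true) = true
[1.2] NOT true = false
[1.3] true → false = false
[1] false OR false OR false = false
[2] exactly-one(false, false, true) = true
[root] false AND true = false
Overall: false → ticketed

Ticketed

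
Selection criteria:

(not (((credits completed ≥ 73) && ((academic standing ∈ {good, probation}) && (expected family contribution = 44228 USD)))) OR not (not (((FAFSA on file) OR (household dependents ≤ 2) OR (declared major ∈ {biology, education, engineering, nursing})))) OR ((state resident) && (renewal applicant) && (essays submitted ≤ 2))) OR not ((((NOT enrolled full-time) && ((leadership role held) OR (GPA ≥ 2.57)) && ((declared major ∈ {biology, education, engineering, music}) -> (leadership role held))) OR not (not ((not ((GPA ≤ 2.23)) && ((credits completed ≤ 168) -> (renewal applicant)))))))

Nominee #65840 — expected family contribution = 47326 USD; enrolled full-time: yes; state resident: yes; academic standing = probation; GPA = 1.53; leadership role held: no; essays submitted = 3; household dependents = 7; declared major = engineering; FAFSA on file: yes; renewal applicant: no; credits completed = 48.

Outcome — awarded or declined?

Atomic conditions:
  credits completed ≥ 73: 48 ≥ 73 is false
  academic standing ∈ {good, probation}: probation is in the set → true
  expected family contribution = 44228 USD: 47326 == 44228 is false
  FAFSA on file: yes → true
  household dependents ≤ 2: 7 ≤ 2 is false
  declared major ∈ {biology, education, engineering, nursing}: engineering is in the set → true
  state resident: yes → true
  renewal applicant: no → false
  essays submitted ≤ 2: 3 ≤ 2 is false
  NOT enrolled full-time: yes → false
  leadership role held: no → false
  GPA ≥ 2.57: 1.53 ≥ 2.57 is false
  declared major ∈ {biology, education, engineering, music}: engineering is in the set → true
  GPA ≤ 2.23: 1.53 ≤ 2.23 is true
  credits completed ≤ 168: 48 ≤ 168 is true
Combine:
[1.1.1.2] true AND false = false
[1.1.1] false AND false = false
[1.1] NOT false = true
[1.2.1.1] true OR false OR true = true
[1.2.1] NOT true = false
[1.2] NOT false = true
[1.3] true AND false AND false = false
[1] true OR true OR false = true
[2.1.1.2] false OR false = false
[2.1.1.3] true → false = false
[2.1.1] false AND false AND false = false
[2.1.2.1.1.1] NOT true = false
[2.1.2.1.1.2] true → false = false
[2.1.2.1.1] false AND false = false
[2.1.2.1] NOT false = true
[2.1.2] NOT true = false
[2.1] false OR false = false
[2] NOT false = true
[root] true OR true = true
Overall: true → awarded

Awarded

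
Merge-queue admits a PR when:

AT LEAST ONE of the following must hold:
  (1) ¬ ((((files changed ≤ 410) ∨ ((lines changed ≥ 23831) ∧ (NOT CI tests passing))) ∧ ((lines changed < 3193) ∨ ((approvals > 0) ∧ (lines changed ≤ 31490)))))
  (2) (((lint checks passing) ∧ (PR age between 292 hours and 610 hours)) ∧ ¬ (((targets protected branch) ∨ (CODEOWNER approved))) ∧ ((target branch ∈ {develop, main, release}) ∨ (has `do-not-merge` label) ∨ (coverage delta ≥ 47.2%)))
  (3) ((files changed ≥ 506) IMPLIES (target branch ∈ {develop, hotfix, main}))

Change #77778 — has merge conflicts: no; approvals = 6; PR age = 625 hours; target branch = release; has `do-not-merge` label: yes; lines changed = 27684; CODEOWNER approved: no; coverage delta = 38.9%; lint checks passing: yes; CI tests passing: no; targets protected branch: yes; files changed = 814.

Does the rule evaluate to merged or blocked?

Blocked

Atomic conditions:
  files changed ≤ 410: 814 ≤ 410 is false
  lines changed ≥ 23831: 27684 ≥ 23831 is true
  NOT CI tests passing: no → true
  lines changed < 3193: 27684 < 3193 is false
  approvals > 0: 6 > 0 is true
  lines changed ≤ 31490: 27684 ≤ 31490 is true
  lint checks passing: yes → true
  PR age between 292 hours and 610 hours: 625 in [292, 610] is false
  targets protected branch: yes → true
  CODEOWNER approved: no → false
  target branch ∈ {develop, main, release}: release is in the set → true
  has `do-not-merge` label: yes → true
  coverage delta ≥ 47.2%: 38.9 ≥ 47.2 is false
  files changed ≥ 506: 814 ≥ 506 is true
  target branch ∈ {develop, hotfix, main}: release is not in the set → false
Combine:
[1.1.1.2] true AND true = true
[1.1.1] false OR true = true
[1.1.2.2] true AND true = true
[1.1.2] false OR true = true
[1.1] true AND true = true
[1] NOT true = false
[2.1] true AND false = false
[2.2.1] true OR false = true
[2.2] NOT true = false
[2.3] true OR true OR false = true
[2] false AND false AND true = false
[3] true → false = false
[root] false OR false OR false = false
Overall: false → blocked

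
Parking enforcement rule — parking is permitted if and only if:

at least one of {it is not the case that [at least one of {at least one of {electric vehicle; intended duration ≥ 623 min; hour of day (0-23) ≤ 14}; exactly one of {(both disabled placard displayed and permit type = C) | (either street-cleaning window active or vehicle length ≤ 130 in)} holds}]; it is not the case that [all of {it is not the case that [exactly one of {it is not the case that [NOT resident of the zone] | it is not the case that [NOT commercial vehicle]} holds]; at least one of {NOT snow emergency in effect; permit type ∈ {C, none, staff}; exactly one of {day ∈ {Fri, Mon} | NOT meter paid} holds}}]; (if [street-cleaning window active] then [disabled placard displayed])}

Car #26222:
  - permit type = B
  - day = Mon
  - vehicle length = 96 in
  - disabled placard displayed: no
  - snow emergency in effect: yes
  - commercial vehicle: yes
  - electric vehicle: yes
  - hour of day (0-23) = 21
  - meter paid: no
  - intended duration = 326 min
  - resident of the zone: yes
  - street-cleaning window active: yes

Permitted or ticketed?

Permitted

Atomic conditions:
  electric vehicle: yes → true
  intended duration ≥ 623 min: 326 ≥ 623 is false
  hour of day (0-23) ≤ 14: 21 ≤ 14 is false
  disabled placard displayed: no → false
  permit type = C: B == C is false
  street-cleaning window active: yes → true
  vehicle length ≤ 130 in: 96 ≤ 130 is true
  NOT resident of the zone: yes → false
  NOT commercial vehicle: yes → false
  NOT snow emergency in effect: yes → false
  permit type ∈ {C, none, staff}: B is not in the set → false
  day ∈ {Fri, Mon}: Mon is in the set → true
  NOT meter paid: no → true
Combine:
[1.1.1] true OR false OR false = true
[1.1.2.1] false AND false = false
[1.1.2.2] true OR true = true
[1.1.2] exactly-one(false, true) = true
[1.1] true OR true = true
[1] NOT true = false
[2.1.1.1.1] NOT false = true
[2.1.1.1.2] NOT false = true
[2.1.1.1] exactly-one(true, true) = false
[2.1.1] NOT false = true
[2.1.2.3] exactly-one(true, true) = false
[2.1.2] false OR false OR false = false
[2.1] true AND false = false
[2] NOT false = true
[3] true → false = false
[root] false OR true OR false = true
Overall: true → permitted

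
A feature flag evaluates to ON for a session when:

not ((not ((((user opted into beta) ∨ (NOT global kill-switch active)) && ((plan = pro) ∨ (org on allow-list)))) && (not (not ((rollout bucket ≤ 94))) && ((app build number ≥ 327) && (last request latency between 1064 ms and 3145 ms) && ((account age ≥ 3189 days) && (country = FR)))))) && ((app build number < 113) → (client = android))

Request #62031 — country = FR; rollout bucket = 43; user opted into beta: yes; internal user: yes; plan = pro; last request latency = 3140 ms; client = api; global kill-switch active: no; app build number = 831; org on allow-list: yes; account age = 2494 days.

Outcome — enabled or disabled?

Atomic conditions:
  user opted into beta: yes → true
  NOT global kill-switch active: no → true
  plan = pro: pro == pro is true
  org on allow-list: yes → true
  rollout bucket ≤ 94: 43 ≤ 94 is true
  app build number ≥ 327: 831 ≥ 327 is true
  last request latency between 1064 ms and 3145 ms: 3140 in [1064, 3145] is true
  account age ≥ 3189 days: 2494 ≥ 3189 is false
  country = FR: FR == FR is true
  app build number < 113: 831 < 113 is false
  client = android: api == android is false
Combine:
[1.1.1.1.1] true OR true = true
[1.1.1.1.2] true OR true = true
[1.1.1.1] true AND true = true
[1.1.1] NOT true = false
[1.1.2.1.1] NOT true = false
[1.1.2.1] NOT false = true
[1.1.2.2.3] false AND true = false
[1.1.2.2] true AND true AND false = false
[1.1.2] true AND false = false
[1.1] false AND false = false
[1] NOT false = true
[2] false → false (antecedent false ⇒ implication holds) = true
[root] true AND true = true
Overall: true → enabled

Enabled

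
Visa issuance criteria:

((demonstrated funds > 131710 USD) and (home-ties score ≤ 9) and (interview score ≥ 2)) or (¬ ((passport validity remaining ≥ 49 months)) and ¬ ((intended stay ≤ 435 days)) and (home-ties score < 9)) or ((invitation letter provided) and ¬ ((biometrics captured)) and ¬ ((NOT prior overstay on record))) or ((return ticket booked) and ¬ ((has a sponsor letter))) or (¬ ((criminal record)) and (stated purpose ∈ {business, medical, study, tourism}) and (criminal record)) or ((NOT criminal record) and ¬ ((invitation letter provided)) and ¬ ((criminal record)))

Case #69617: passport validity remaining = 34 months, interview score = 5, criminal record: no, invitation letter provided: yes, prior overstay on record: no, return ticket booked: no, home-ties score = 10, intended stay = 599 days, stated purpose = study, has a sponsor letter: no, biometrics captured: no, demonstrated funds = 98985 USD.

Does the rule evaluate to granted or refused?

Atomic conditions:
  demonstrated funds > 131710 USD: 98985 > 131710 is false
  home-ties score ≤ 9: 10 ≤ 9 is false
  interview score ≥ 2: 5 ≥ 2 is true
  passport validity remaining ≥ 49 months: 34 ≥ 49 is false
  intended stay ≤ 435 days: 599 ≤ 435 is false
  home-ties score < 9: 10 < 9 is false
  invitation letter provided: yes → true
  biometrics captured: no → false
  NOT prior overstay on record: no → true
  return ticket booked: no → false
  has a sponsor letter: no → false
  criminal record: no → false
  stated purpose ∈ {business, medical, study, tourism}: study is in the set → true
  NOT criminal record: no → true
Combine:
[1] false AND false AND true = false
[2.1] NOT false = true
[2.2] NOT false = true
[2] true AND true AND false = false
[3.2] NOT false = true
[3.3] NOT true = false
[3] true AND true AND false = false
[4.2] NOT false = true
[4] false AND true = false
[5.1] NOT false = true
[5] true AND true AND false = false
[6.2] NOT true = false
[6.3] NOT false = true
[6] true AND false AND true = false
[root] false OR false OR false OR false OR false OR false = false
Overall: false → refused

Refused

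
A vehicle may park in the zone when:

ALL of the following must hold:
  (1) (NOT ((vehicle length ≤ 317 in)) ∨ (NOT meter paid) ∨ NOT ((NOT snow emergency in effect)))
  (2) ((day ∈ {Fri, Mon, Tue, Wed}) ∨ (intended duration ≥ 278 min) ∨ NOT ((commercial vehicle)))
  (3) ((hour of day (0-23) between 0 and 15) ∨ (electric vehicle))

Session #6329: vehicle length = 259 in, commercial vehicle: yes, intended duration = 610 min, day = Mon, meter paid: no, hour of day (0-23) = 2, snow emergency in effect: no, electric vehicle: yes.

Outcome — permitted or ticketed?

Atomic conditions:
  vehicle length ≤ 317 in: 259 ≤ 317 is true
  NOT meter paid: no → true
  NOT snow emergency in effect: no → true
  day ∈ {Fri, Mon, Tue, Wed}: Mon is in the set → true
  intended duration ≥ 278 min: 610 ≥ 278 is true
  commercial vehicle: yes → true
  hour of day (0-23) between 0 and 15: 2 in [0, 15] is true
  electric vehicle: yes → true
Combine:
[1.1] NOT true = false
[1.3] NOT true = false
[1] false OR true OR false = true
[2.3] NOT true = false
[2] true OR true OR false = true
[3] true OR true = true
[root] true AND true AND true = true
Overall: true → permitted

Permitted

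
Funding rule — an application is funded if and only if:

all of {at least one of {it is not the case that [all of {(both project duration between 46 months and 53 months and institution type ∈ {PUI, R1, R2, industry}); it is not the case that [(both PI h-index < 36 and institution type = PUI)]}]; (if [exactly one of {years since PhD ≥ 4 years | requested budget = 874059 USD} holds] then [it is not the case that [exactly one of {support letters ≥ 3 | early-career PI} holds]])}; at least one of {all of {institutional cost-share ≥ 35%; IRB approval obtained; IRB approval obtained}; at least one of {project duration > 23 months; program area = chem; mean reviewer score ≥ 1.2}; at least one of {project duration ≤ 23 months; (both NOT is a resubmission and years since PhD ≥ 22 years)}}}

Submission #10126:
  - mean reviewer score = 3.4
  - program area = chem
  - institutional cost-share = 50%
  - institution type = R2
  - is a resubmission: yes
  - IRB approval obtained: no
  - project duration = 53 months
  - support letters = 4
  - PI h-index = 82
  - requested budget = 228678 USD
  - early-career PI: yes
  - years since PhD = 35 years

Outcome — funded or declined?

Funded

Atomic conditions:
  project duration between 46 months and 53 months: 53 in [46, 53] is true
  institution type ∈ {PUI, R1, R2, industry}: R2 is in the set → true
  PI h-index < 36: 82 < 36 is false
  institution type = PUI: R2 == PUI is false
  years since PhD ≥ 4 years: 35 ≥ 4 is true
  requested budget = 874059 USD: 228678 == 874059 is false
  support letters ≥ 3: 4 ≥ 3 is true
  early-career PI: yes → true
  institutional cost-share ≥ 35%: 50 ≥ 35 is true
  IRB approval obtained: no → false
  project duration > 23 months: 53 > 23 is true
  program area = chem: chem == chem is true
  mean reviewer score ≥ 1.2: 3.4 ≥ 1.2 is true
  project duration ≤ 23 months: 53 ≤ 23 is false
  NOT is a resubmission: yes → false
  years since PhD ≥ 22 years: 35 ≥ 22 is true
Combine:
[1.1.1.1] true AND true = true
[1.1.1.2.1] false AND false = false
[1.1.1.2] NOT false = true
[1.1.1] true AND true = true
[1.1] NOT true = false
[1.2.1] exactly-one(true, false) = true
[1.2.2.1] exactly-one(true, true) = false
[1.2.2] NOT false = true
[1.2] true → true = true
[1] false OR true = true
[2.1] true AND false AND false = false
[2.2] true OR true OR true = true
[2.3.2] false AND true = false
[2.3] false OR false = false
[2] false OR true OR false = true
[root] true AND true = true
Overall: true → funded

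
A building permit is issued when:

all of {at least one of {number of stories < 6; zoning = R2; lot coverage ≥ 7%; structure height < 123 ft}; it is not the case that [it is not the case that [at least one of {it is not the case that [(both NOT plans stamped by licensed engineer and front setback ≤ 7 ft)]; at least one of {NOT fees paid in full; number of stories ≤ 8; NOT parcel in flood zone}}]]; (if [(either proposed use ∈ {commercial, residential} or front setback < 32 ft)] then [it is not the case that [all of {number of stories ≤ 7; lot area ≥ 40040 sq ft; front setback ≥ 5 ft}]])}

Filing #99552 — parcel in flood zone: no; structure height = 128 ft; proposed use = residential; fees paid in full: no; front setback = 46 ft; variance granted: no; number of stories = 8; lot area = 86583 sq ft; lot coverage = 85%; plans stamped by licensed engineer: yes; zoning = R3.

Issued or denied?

Issued

Atomic conditions:
  number of stories < 6: 8 < 6 is false
  zoning = R2: R3 == R2 is false
  lot coverage ≥ 7%: 85 ≥ 7 is true
  structure height < 123 ft: 128 < 123 is false
  NOT plans stamped by licensed engineer: yes → false
  front setback ≤ 7 ft: 46 ≤ 7 is false
  NOT fees paid in full: no → true
  number of stories ≤ 8: 8 ≤ 8 is true
  NOT parcel in flood zone: no → true
  proposed use ∈ {commercial, residential}: residential is in the set → true
  front setback < 32 ft: 46 < 32 is false
  number of stories ≤ 7: 8 ≤ 7 is false
  lot area ≥ 40040 sq ft: 86583 ≥ 40040 is true
  front setback ≥ 5 ft: 46 ≥ 5 is true
Combine:
[1] false OR false OR true OR false = true
[2.1.1.1.1] false AND false = false
[2.1.1.1] NOT false = true
[2.1.1.2] true OR true OR true = true
[2.1.1] true OR true = true
[2.1] NOT true = false
[2] NOT false = true
[3.1] true OR false = true
[3.2.1] false AND true AND true = false
[3.2] NOT false = true
[3] true → true = true
[root] true AND true AND true = true
Overall: true → issued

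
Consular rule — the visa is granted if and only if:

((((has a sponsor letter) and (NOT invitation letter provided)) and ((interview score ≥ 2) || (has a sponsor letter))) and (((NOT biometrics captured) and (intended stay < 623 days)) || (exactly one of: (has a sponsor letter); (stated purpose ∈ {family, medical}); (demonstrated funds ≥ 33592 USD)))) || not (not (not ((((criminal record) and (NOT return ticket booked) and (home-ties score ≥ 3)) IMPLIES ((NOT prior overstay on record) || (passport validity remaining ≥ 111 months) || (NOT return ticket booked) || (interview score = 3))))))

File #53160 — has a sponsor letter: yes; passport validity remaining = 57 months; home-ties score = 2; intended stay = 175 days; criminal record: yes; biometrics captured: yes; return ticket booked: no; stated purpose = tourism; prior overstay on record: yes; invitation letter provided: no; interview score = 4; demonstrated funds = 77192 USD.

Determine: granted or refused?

Atomic conditions:
  has a sponsor letter: yes → true
  NOT invitation letter provided: no → true
  interview score ≥ 2: 4 ≥ 2 is true
  NOT biometrics captured: yes → false
  intended stay < 623 days: 175 < 623 is true
  stated purpose ∈ {family, medical}: tourism is not in the set → false
  demonstrated funds ≥ 33592 USD: 77192 ≥ 33592 is true
  criminal record: yes → true
  NOT return ticket booked: no → true
  home-ties score ≥ 3: 2 ≥ 3 is false
  NOT prior overstay on record: yes → false
  passport validity remaining ≥ 111 months: 57 ≥ 111 is false
  interview score = 3: 4 == 3 is false
Combine:
[1.1.1] true AND true = true
[1.1.2] true OR true = true
[1.1] true AND true = true
[1.2.1] false AND true = false
[1.2.2] exactly-one(true, false, true) = false
[1.2] false OR false = false
[1] true AND false = false
[2.1.1.1.1] true AND true AND false = false
[2.1.1.1.2] false OR false OR true OR false = true
[2.1.1.1] false → true (antecedent false ⇒ implication holds) = true
[2.1.1] NOT true = false
[2.1] NOT false = true
[2] NOT true = false
[root] false OR false = false
Overall: false → refused

Refused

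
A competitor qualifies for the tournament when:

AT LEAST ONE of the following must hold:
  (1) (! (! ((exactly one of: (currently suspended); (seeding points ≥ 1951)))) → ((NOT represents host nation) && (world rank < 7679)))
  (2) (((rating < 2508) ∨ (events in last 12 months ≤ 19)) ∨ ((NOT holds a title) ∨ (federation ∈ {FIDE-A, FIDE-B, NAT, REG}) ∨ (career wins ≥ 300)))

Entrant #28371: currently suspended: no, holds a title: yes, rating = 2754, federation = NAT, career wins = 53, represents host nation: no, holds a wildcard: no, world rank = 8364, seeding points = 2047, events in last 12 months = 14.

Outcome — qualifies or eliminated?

Atomic conditions:
  currently suspended: no → false
  seeding points ≥ 1951: 2047 ≥ 1951 is true
  NOT represents host nation: no → true
  world rank < 7679: 8364 < 7679 is false
  rating < 2508: 2754 < 2508 is false
  events in last 12 months ≤ 19: 14 ≤ 19 is true
  NOT holds a title: yes → false
  federation ∈ {FIDE-A, FIDE-B, NAT, REG}: NAT is in the set → true
  career wins ≥ 300: 53 ≥ 300 is false
Combine:
[1.1.1.1] exactly-one(false, true) = true
[1.1.1] NOT true = false
[1.1] NOT false = true
[1.2] true AND false = false
[1] true → false = false
[2.1] false OR true = true
[2.2] false OR true OR false = true
[2] true OR true = true
[root] false OR true = true
Overall: true → qualifies

Qualifies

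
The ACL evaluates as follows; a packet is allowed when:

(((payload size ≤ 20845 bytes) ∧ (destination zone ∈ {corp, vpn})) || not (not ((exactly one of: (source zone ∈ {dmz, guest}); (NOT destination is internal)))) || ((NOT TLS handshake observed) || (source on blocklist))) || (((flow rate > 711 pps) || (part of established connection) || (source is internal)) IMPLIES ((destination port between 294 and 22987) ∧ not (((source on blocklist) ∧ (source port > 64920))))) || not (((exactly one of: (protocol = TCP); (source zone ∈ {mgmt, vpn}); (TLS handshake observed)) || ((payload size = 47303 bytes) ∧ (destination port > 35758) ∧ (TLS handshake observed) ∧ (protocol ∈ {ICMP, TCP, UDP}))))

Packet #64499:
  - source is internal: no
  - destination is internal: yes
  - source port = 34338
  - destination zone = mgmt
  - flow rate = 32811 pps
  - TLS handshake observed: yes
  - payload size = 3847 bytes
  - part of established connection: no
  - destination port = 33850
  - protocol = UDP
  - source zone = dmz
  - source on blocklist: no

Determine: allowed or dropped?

Allowed

Atomic conditions:
  payload size ≤ 20845 bytes: 3847 ≤ 20845 is true
  destination zone ∈ {corp, vpn}: mgmt is not in the set → false
  source zone ∈ {dmz, guest}: dmz is in the set → true
  NOT destination is internal: yes → false
  NOT TLS handshake observed: yes → false
  source on blocklist: no → false
  flow rate > 711 pps: 32811 > 711 is true
  part of established connection: no → false
  source is internal: no → false
  destination port between 294 and 22987: 33850 in [294, 22987] is false
  source port > 64920: 34338 > 64920 is false
  protocol = TCP: UDP == TCP is false
  source zone ∈ {mgmt, vpn}: dmz is not in the set → false
  TLS handshake observed: yes → true
  payload size = 47303 bytes: 3847 == 47303 is false
  destination port > 35758: 33850 > 35758 is false
  protocol ∈ {ICMP, TCP, UDP}: UDP is in the set → true
Combine:
[1.1] true AND false = false
[1.2.1.1] exactly-one(true, false) = true
[1.2.1] NOT true = false
[1.2] NOT false = true
[1.3] false OR false = false
[1] false OR true OR false = true
[2.1] true OR false OR false = true
[2.2.2.1] false AND false = false
[2.2.2] NOT false = true
[2.2] false AND true = false
[2] true → false = false
[3.1.1] exactly-one(false, false, true) = true
[3.1.2] false AND false AND true AND true = false
[3.1] true OR false = true
[3] NOT true = false
[root] true OR false OR false = true
Overall: true → allowed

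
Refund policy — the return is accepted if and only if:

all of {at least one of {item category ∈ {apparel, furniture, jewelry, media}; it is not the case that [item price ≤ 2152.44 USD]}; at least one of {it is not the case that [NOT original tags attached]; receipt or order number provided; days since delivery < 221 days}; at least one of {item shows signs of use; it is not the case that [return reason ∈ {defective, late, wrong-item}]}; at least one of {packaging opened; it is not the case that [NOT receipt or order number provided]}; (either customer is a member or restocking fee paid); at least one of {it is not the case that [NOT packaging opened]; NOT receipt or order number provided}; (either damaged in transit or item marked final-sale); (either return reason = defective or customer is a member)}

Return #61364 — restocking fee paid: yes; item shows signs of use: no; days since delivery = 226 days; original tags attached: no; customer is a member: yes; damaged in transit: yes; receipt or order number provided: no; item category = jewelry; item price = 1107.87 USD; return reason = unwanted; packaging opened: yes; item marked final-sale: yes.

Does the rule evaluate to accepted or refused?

Atomic conditions:
  item category ∈ {apparel, furniture, jewelry, media}: jewelry is in the set → true
  item price ≤ 2152.44 USD: 1107.87 ≤ 2152.44 is true
  NOT original tags attached: no → true
  receipt or order number provided: no → false
  days since delivery < 221 days: 226 < 221 is false
  item shows signs of use: no → false
  return reason ∈ {defective, late, wrong-item}: unwanted is not in the set → false
  packaging opened: yes → true
  NOT receipt or order number provided: no → true
  customer is a member: yes → true
  restocking fee paid: yes → true
  NOT packaging opened: yes → false
  damaged in transit: yes → true
  item marked final-sale: yes → true
  return reason = defective: unwanted == defective is false
Combine:
[1.2] NOT true = false
[1] true OR false = true
[2.1] NOT true = false
[2] false OR false OR false = false
[3.2] NOT false = true
[3] false OR true = true
[4.2] NOT true = false
[4] true OR false = true
[5] true OR true = true
[6.1] NOT false = true
[6] true OR true = true
[7] true OR true = true
[8] false OR true = true
[root] true AND false AND true AND true AND true AND true AND true AND true = false
Overall: false → refused

Refused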